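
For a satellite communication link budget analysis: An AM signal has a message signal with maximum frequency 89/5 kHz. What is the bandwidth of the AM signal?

In AM (double-sideband), the bandwidth is twice the message frequency.
BW = 2 * f_m = 2 * 89/5 kHz = 178/5 kHz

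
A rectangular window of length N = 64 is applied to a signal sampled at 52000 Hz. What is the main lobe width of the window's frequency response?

For a rectangular window of length N,
the main lobe width in frequency is 2*f_s/N.
= 2*52000/64 = 1625 Hz
This determines the minimum frequency separation for resolving two sinusoids.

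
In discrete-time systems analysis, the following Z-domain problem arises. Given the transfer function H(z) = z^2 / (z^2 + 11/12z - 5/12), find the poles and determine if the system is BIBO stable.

Poles are roots of the denominator: z^2 + 11/12z - 5/12 = 0.
Quadratic formula: z = [-(11/12) +/- sqrt((11/12)^2 - 4*(-5/12))] / 2
Discriminant = 121/144 + 5/3 = 361/144; sqrt = 19/12.
z = (-11/12 +/- 19/12) / 2 => z = 1/3 or z = -5/4.
|p1| = 5/4, |p2| = 1/3.
For BIBO stability, all poles must lie inside the unit circle (|p| < 1).
System is UNSTABLE since at least one |p| >= 1.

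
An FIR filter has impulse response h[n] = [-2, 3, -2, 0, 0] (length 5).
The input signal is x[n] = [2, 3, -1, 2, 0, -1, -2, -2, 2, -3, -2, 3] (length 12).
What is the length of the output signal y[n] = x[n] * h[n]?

For linear convolution, the output length is:
len(y) = len(x) + len(h) - 1 = 12 + 5 - 1 = 16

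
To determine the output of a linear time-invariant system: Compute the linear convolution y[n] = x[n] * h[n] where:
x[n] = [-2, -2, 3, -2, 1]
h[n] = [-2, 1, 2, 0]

y[n] = sum_k x[k]*h[n-k]. Output length = len(x) + len(h) - 1 = 5 + 4 - 1 = 8.
y[0] = -2*-2 = 4
y[1] = -2*-2 + -2*1 = 2
y[2] = 3*-2 + -2*1 + -2*2 = -12
y[3] = -2*-2 + 3*1 + -2*2 + -2*0 = 3
y[4] = 1*-2 + -2*1 + 3*2 + -2*0 = 2
y[5] = 1*1 + -2*2 + 3*0 = -3
y[6] = 1*2 + -2*0 = 2
y[7] = 1*0 = 0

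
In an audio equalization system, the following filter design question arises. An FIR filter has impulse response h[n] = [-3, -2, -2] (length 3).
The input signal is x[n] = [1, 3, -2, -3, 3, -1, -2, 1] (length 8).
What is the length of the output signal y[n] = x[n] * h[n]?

For linear convolution, the output length is:
len(y) = len(x) + len(h) - 1 = 8 + 3 - 1 = 10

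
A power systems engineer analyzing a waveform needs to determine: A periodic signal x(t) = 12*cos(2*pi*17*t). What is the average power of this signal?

Average power of A*cos(wt) is A^2/2.
P = 12^2 / 2 = 144/2 = 72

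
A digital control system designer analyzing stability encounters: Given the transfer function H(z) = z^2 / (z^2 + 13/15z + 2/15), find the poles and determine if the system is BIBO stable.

Poles are roots of the denominator: z^2 + 13/15z + 2/15 = 0.
Quadratic formula: z = [-(13/15) +/- sqrt((13/15)^2 - 4*(2/15))] / 2
Discriminant = 169/225 - 8/15 = 49/225; sqrt = 7/15.
z = (-13/15 +/- 7/15) / 2 => z = -1/5 or z = -2/3.
|p1| = 2/3, |p2| = 1/5.
For BIBO stability, all poles must lie inside the unit circle (|p| < 1).
System is STABLE since both |p| < 1.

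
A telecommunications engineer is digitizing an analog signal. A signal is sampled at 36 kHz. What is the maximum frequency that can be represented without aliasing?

The maximum frequency that can be represented without aliasing
is the Nyquist frequency: f_max = f_s / 2 = 36 kHz / 2 = 18 kHz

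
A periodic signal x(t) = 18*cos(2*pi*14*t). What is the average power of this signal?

Average power of A*cos(wt) is A^2/2.
P = 18^2 / 2 = 324/2 = 162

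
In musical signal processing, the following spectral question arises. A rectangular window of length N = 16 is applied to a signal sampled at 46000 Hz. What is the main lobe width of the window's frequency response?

For a rectangular window of length N,
the main lobe width in frequency is 2*f_s/N.
= 2*46000/16 = 5750 Hz
This determines the minimum frequency separation for resolving two sinusoids.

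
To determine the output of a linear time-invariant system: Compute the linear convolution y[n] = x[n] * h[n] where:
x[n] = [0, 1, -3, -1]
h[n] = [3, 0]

y[n] = sum_k x[k]*h[n-k]. Output length = len(x) + len(h) - 1 = 4 + 2 - 1 = 5.
y[0] = 0*3 = 0
y[1] = 1*3 + 0*0 = 3
y[2] = -3*3 + 1*0 = -9
y[3] = -1*3 + -3*0 = -3
y[4] = -1*0 = 0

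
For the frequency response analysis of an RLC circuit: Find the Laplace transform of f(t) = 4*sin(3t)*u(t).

Standard pair: sin(wt)*u(t) <-> w/(s^2+w^2)
With w = 3: L{4*sin(3t)*u(t)} = 12/(s^2+9)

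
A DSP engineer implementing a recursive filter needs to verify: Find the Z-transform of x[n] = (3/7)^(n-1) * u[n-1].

Time-shifting property: if X(z) = Z{x[n]}, then Z{x[n-d]} = z^(-d) * X(z)
X(z) = z/(z - 3/7) for x[n] = (3/7)^n * u[n]
Z{x[n-1]} = z^(-1) * z/(z - 3/7) = 1/(z - 3/7)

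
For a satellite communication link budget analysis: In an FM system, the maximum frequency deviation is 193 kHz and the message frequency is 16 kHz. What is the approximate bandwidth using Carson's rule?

Carson's rule: BW = 2*(delta_f + f_m)
= 2*(193 + 16) kHz = 418 kHz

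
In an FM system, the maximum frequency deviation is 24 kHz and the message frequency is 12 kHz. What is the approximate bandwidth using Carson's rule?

Carson's rule: BW = 2*(delta_f + f_m)
= 2*(24 + 12) kHz = 72 kHz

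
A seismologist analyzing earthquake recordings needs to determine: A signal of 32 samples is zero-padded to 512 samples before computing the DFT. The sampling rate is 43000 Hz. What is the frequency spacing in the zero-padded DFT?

Original DFT: N = 32, resolution = f_s/N = 43000/32 = 5375/4 Hz
Zero-padded DFT: N = 512, resolution = f_s/N = 43000/512 = 5375/64 Hz
Zero-padding interpolates the spectrum (finer frequency grid)
but does NOT improve the true spectral resolution (ability to resolve close frequencies).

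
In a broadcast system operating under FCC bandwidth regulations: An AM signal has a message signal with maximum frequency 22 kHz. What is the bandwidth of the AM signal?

In AM (double-sideband), the bandwidth is twice the message frequency.
BW = 2 * f_m = 2 * 22 kHz = 44 kHz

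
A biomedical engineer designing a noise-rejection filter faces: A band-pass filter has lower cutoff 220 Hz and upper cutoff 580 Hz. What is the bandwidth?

Bandwidth = f_high - f_low
= 580 Hz - 220 Hz = 360 Hz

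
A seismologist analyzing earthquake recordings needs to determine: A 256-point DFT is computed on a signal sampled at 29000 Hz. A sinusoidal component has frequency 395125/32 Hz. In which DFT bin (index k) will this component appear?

DFT frequency resolution = f_s/N = 29000/256 = 3625/32 Hz
Bin index k = f_signal / resolution = 395125/32 / 3625/32 = 109
The signal frequency 395125/32 Hz falls in DFT bin k = 109.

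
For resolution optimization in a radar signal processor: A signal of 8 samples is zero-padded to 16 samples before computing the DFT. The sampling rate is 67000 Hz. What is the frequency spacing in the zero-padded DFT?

Original DFT: N = 8, resolution = f_s/N = 67000/8 = 8375 Hz
Zero-padded DFT: N = 16, resolution = f_s/N = 67000/16 = 8375/2 Hz
Zero-padding interpolates the spectrum (finer frequency grid)
but does NOT improve the true spectral resolution (ability to resolve close frequencies).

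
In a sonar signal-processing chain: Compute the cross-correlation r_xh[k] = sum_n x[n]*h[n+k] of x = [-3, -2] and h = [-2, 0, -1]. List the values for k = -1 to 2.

Both sequences indexed from 0 and zero outside their support.
Lags with overlap: k = -1 to 2.
  r_xh[-1] = x[1]*h[0] = 4
  r_xh[0] = x[0]*h[0] + x[1]*h[1] = 6
  r_xh[1] = x[0]*h[1] + x[1]*h[2] = 2
  r_xh[2] = x[0]*h[2] = 3
r_xh = [4, 6, 2, 3] (for k = -1, ..., 2)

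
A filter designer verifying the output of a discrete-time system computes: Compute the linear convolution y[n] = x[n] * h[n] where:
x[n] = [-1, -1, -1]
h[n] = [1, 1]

y[n] = sum_k x[k]*h[n-k]. Output length = len(x) + len(h) - 1 = 3 + 2 - 1 = 4.
y[0] = -1*1 = -1
y[1] = -1*1 + -1*1 = -2
y[2] = -1*1 + -1*1 = -2
y[3] = -1*1 = -1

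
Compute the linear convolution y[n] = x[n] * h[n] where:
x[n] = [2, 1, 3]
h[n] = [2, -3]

y[n] = sum_k x[k]*h[n-k]. Output length = len(x) + len(h) - 1 = 3 + 2 - 1 = 4.
y[0] = 2*2 = 4
y[1] = 1*2 + 2*-3 = -4
y[2] = 3*2 + 1*-3 = 3
y[3] = 3*-3 = -9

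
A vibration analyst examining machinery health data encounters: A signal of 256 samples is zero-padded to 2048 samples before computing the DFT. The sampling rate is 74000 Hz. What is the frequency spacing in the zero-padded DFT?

Original DFT: N = 256, resolution = f_s/N = 74000/256 = 4625/16 Hz
Zero-padded DFT: N = 2048, resolution = f_s/N = 74000/2048 = 4625/128 Hz
Zero-padding interpolates the spectrum (finer frequency grid)
but does NOT improve the true spectral resolution (ability to resolve close frequencies).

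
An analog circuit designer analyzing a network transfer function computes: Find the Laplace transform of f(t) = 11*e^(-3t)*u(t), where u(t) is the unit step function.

Standard Laplace transform pair:
e^(-at)*u(t) <-> 1/(s+a)
With a = 3: L{11*e^(-3t)*u(t)} = 11/(s+3), ROC: Re(s) > -3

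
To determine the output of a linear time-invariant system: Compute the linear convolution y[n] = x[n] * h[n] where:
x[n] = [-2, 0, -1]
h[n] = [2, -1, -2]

y[n] = sum_k x[k]*h[n-k]. Output length = len(x) + len(h) - 1 = 3 + 3 - 1 = 5.
y[0] = -2*2 = -4
y[1] = 0*2 + -2*-1 = 2
y[2] = -1*2 + 0*-1 + -2*-2 = 2
y[3] = -1*-1 + 0*-2 = 1
y[4] = -1*-2 = 2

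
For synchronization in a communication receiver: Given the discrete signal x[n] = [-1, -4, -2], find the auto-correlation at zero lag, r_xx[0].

The auto-correlation at zero lag r_xx[0] equals the signal energy.
r_xx[0] = sum of x[n]^2 = (-1)^2 + (-4)^2 + (-2)^2
= 1 + 16 + 4 = 21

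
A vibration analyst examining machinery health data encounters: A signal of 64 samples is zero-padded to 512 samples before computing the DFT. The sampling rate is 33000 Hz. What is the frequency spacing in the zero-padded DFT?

Original DFT: N = 64, resolution = f_s/N = 33000/64 = 4125/8 Hz
Zero-padded DFT: N = 512, resolution = f_s/N = 33000/512 = 4125/64 Hz
Zero-padding interpolates the spectrum (finer frequency grid)
but does NOT improve the true spectral resolution (ability to resolve close frequencies).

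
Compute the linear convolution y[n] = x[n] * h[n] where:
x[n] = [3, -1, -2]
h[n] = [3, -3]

y[n] = sum_k x[k]*h[n-k]. Output length = len(x) + len(h) - 1 = 3 + 2 - 1 = 4.
y[0] = 3*3 = 9
y[1] = -1*3 + 3*-3 = -12
y[2] = -2*3 + -1*-3 = -3
y[3] = -2*-3 = 6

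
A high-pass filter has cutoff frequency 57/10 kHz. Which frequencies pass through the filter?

A high-pass filter passes all frequencies above the cutoff frequency 57/10 kHz and attenuates lower frequencies.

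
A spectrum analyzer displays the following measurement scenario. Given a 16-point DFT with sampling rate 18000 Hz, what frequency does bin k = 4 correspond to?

The frequency of DFT bin k is: f_k = k * f_s / N
f_4 = 4 * 18000 / 16 = 4500 Hz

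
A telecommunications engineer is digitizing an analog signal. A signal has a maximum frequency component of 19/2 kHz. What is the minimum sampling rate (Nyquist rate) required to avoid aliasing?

By the Nyquist-Shannon sampling theorem,
the minimum sampling rate (Nyquist rate) must be at least 2 * f_max.
Nyquist rate = 2 * 19/2 kHz = 19 kHz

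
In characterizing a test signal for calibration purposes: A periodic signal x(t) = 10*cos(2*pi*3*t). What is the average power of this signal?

Average power of A*cos(wt) is A^2/2.
P = 10^2 / 2 = 100/2 = 50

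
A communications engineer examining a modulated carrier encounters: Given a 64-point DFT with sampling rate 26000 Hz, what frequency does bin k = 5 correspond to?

The frequency of DFT bin k is: f_k = k * f_s / N
f_5 = 5 * 26000 / 64 = 8125/4 Hz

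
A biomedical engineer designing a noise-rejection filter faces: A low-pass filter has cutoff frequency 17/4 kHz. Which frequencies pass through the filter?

A low-pass filter passes all frequencies below the cutoff frequency 17/4 kHz and attenuates higher frequencies.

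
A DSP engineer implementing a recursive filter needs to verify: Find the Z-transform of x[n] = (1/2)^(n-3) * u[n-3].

Time-shifting property: if X(z) = Z{x[n]}, then Z{x[n-d]} = z^(-d) * X(z)
X(z) = z/(z - 1/2) for x[n] = (1/2)^n * u[n]
Z{x[n-3]} = z^(-3) * z/(z - 1/2) = z^(-2)/(z - 1/2)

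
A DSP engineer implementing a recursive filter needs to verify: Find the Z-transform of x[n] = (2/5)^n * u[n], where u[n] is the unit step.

The Z-transform of a^n * u[n] is z/(z-a) for |z| > |a|.
Here a = 2/5, so X(z) = z/(z - (2/5)) = 5z/(5z - 2)
ROC: |z| > 2/5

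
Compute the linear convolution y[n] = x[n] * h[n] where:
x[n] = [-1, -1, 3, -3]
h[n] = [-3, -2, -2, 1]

y[n] = sum_k x[k]*h[n-k]. Output length = len(x) + len(h) - 1 = 4 + 4 - 1 = 7.
y[0] = -1*-3 = 3
y[1] = -1*-3 + -1*-2 = 5
y[2] = 3*-3 + -1*-2 + -1*-2 = -5
y[3] = -3*-3 + 3*-2 + -1*-2 + -1*1 = 4
y[4] = -3*-2 + 3*-2 + -1*1 = -1
y[5] = -3*-2 + 3*1 = 9
y[6] = -3*1 = -3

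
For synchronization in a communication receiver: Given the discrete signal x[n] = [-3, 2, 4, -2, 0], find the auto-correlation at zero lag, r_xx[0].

The auto-correlation at zero lag r_xx[0] equals the signal energy.
r_xx[0] = sum of x[n]^2 = (-3)^2 + 2^2 + 4^2 + (-2)^2 + 0^2
= 9 + 4 + 16 + 4 + 0 = 33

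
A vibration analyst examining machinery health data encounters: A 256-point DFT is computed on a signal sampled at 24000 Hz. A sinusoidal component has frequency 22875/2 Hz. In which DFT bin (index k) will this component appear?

DFT frequency resolution = f_s/N = 24000/256 = 375/4 Hz
Bin index k = f_signal / resolution = 22875/2 / 375/4 = 122
The signal frequency 22875/2 Hz falls in DFT bin k = 122.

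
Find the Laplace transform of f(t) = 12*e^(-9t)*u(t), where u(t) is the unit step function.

Standard Laplace transform pair:
e^(-at)*u(t) <-> 1/(s+a)
With a = 9: L{12*e^(-9t)*u(t)} = 12/(s+9), ROC: Re(s) > -9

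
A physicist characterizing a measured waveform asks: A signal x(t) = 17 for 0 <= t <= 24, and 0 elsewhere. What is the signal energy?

Energy = integral of |x(t)|^2 dt over the signal duration
= 17^2 * 24 = 289 * 24 = 6936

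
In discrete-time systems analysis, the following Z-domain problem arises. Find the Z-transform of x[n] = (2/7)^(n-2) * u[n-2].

Time-shifting property: if X(z) = Z{x[n]}, then Z{x[n-d]} = z^(-d) * X(z)
X(z) = z/(z - 2/7) for x[n] = (2/7)^n * u[n]
Z{x[n-2]} = z^(-2) * z/(z - 2/7) = z^(-1)/(z - 2/7)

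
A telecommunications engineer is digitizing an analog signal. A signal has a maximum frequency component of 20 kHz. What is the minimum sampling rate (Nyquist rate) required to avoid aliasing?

By the Nyquist-Shannon sampling theorem,
the minimum sampling rate (Nyquist rate) must be at least 2 * f_max.
Nyquist rate = 2 * 20 kHz = 40 kHz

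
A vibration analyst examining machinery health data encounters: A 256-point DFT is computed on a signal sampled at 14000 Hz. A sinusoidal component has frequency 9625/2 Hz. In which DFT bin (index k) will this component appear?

DFT frequency resolution = f_s/N = 14000/256 = 875/16 Hz
Bin index k = f_signal / resolution = 9625/2 / 875/16 = 88
The signal frequency 9625/2 Hz falls in DFT bin k = 88.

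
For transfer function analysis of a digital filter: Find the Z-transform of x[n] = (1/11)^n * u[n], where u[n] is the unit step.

The Z-transform of a^n * u[n] is z/(z-a) for |z| > |a|.
Here a = 1/11, so X(z) = z/(z - (1/11)) = 11z/(11z - 1)
ROC: |z| > 1/11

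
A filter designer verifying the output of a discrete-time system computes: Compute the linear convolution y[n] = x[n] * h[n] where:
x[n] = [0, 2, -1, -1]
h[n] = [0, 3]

y[n] = sum_k x[k]*h[n-k]. Output length = len(x) + len(h) - 1 = 4 + 2 - 1 = 5.
y[0] = 0*0 = 0
y[1] = 2*0 + 0*3 = 0
y[2] = -1*0 + 2*3 = 6
y[3] = -1*0 + -1*3 = -3
y[4] = -1*3 = -3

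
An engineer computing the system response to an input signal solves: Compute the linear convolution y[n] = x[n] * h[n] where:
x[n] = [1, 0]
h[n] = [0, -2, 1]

y[n] = sum_k x[k]*h[n-k]. Output length = len(x) + len(h) - 1 = 2 + 3 - 1 = 4.
y[0] = 1*0 = 0
y[1] = 0*0 + 1*-2 = -2
y[2] = 0*-2 + 1*1 = 1
y[3] = 0*1 = 0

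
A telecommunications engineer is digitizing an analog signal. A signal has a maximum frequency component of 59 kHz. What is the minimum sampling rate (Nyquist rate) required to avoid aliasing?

By the Nyquist-Shannon sampling theorem,
the minimum sampling rate (Nyquist rate) must be at least 2 * f_max.
Nyquist rate = 2 * 59 kHz = 118 kHz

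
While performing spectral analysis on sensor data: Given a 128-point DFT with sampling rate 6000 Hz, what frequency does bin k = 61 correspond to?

The frequency of DFT bin k is: f_k = k * f_s / N
f_61 = 61 * 6000 / 128 = 22875/8 Hz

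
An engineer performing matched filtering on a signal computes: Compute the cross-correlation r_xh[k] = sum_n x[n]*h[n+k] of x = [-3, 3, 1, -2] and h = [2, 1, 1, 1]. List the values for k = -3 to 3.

Both sequences indexed from 0 and zero outside their support.
Lags with overlap: k = -3 to 3.
  r_xh[-3] = x[3]*h[0] = -4
  r_xh[-2] = x[2]*h[0] + x[3]*h[1] = 0
  r_xh[-1] = x[1]*h[0] + x[2]*h[1] + x[3]*h[2] = 5
  r_xh[0] = x[0]*h[0] + x[1]*h[1] + x[2]*h[2] + x[3]*h[3] = -4
  r_xh[1] = x[0]*h[1] + x[1]*h[2] + x[2]*h[3] = 1
  r_xh[2] = x[0]*h[2] + x[1]*h[3] = 0
  r_xh[3] = x[0]*h[3] = -3
r_xh = [-4, 0, 5, -4, 1, 0, -3] (for k = -3, ..., 3)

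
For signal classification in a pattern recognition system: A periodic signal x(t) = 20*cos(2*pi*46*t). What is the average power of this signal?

Average power of A*cos(wt) is A^2/2.
P = 20^2 / 2 = 400/2 = 200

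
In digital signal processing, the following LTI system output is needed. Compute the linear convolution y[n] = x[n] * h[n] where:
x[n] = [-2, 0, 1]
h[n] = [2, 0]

y[n] = sum_k x[k]*h[n-k]. Output length = len(x) + len(h) - 1 = 3 + 2 - 1 = 4.
y[0] = -2*2 = -4
y[1] = 0*2 + -2*0 = 0
y[2] = 1*2 + 0*0 = 2
y[3] = 1*0 = 0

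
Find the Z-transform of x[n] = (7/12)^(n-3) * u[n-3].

Time-shifting property: if X(z) = Z{x[n]}, then Z{x[n-d]} = z^(-d) * X(z)
X(z) = z/(z - 7/12) for x[n] = (7/12)^n * u[n]
Z{x[n-3]} = z^(-3) * z/(z - 7/12) = z^(-2)/(z - 7/12)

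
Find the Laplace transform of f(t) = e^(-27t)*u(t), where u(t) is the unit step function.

Standard Laplace transform pair:
e^(-at)*u(t) <-> 1/(s+a)
With a = 27: L{e^(-27t)*u(t)} = 1/(s+27), ROC: Re(s) > -27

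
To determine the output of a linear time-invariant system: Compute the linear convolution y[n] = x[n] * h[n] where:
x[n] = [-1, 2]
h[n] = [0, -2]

y[n] = sum_k x[k]*h[n-k]. Output length = len(x) + len(h) - 1 = 2 + 2 - 1 = 3.
y[0] = -1*0 = 0
y[1] = 2*0 + -1*-2 = 2
y[2] = 2*-2 = -4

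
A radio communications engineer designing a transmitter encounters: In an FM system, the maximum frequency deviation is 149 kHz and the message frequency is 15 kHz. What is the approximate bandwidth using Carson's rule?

Carson's rule: BW = 2*(delta_f + f_m)
= 2*(149 + 15) kHz = 328 kHz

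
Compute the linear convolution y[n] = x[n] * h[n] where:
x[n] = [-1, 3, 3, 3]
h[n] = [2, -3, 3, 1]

y[n] = sum_k x[k]*h[n-k]. Output length = len(x) + len(h) - 1 = 4 + 4 - 1 = 7.
y[0] = -1*2 = -2
y[1] = 3*2 + -1*-3 = 9
y[2] = 3*2 + 3*-3 + -1*3 = -6
y[3] = 3*2 + 3*-3 + 3*3 + -1*1 = 5
y[4] = 3*-3 + 3*3 + 3*1 = 3
y[5] = 3*3 + 3*1 = 12
y[6] = 3*1 = 3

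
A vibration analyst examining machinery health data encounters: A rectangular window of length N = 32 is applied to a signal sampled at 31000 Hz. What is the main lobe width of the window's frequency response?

For a rectangular window of length N,
the main lobe width in frequency is 2*f_s/N.
= 2*31000/32 = 3875/2 Hz
This determines the minimum frequency separation for resolving two sinusoids.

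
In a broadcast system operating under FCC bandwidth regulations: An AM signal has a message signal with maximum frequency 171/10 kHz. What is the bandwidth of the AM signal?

In AM (double-sideband), the bandwidth is twice the message frequency.
BW = 2 * f_m = 2 * 171/10 kHz = 171/5 kHz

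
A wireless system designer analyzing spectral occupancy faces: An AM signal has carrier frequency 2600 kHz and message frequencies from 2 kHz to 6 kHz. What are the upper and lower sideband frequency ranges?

Upper sideband (USB) = fc + [fm_low, fm_high] = 2600 + [2, 6] = [2602, 2606] kHz
Lower sideband (LSB) = fc - [fm_high, fm_low] = 2600 - [6, 2] = [2594, 2598] kHz
Total occupied spectrum: 2594 kHz to 2606 kHz (plus carrier at 2600 kHz)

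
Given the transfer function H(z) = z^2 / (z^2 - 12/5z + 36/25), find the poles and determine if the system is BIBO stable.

Poles are roots of the denominator: z^2 - 12/5z + 36/25 = 0.
Quadratic formula: z = [-(-12/5) +/- sqrt((-12/5)^2 - 4*(36/25))] / 2
Discriminant = 144/25 - 144/25 = 0; sqrt = 0.
z = (12/5 +/- 0) / 2 = 6/5 (repeated root).
|p1| = 6/5, |p2| = 6/5.
For BIBO stability, all poles must lie inside the unit circle (|p| < 1).
System is UNSTABLE since at least one |p| >= 1.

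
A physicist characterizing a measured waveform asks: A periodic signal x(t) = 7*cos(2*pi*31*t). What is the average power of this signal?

Average power of A*cos(wt) is A^2/2.
P = 7^2 / 2 = 49/2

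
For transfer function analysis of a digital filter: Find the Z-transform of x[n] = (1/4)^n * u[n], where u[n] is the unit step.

The Z-transform of a^n * u[n] is z/(z-a) for |z| > |a|.
Here a = 1/4, so X(z) = z/(z - (1/4)) = 4z/(4z - 1)
ROC: |z| > 1/4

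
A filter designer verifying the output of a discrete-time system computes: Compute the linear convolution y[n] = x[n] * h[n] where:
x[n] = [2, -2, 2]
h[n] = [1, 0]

y[n] = sum_k x[k]*h[n-k]. Output length = len(x) + len(h) - 1 = 3 + 2 - 1 = 4.
y[0] = 2*1 = 2
y[1] = -2*1 + 2*0 = -2
y[2] = 2*1 + -2*0 = 2
y[3] = 2*0 = 0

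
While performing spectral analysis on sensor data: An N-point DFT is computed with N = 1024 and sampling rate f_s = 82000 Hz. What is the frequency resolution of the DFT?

DFT frequency resolution = f_s / N
= 82000 / 1024 = 5125/64 Hz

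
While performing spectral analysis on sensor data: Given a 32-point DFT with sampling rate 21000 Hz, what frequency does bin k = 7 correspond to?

The frequency of DFT bin k is: f_k = k * f_s / N
f_7 = 7 * 21000 / 32 = 18375/4 Hz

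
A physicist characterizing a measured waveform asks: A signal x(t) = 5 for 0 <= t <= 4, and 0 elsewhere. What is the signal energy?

Energy = integral of |x(t)|^2 dt over the signal duration
= 5^2 * 4 = 25 * 4 = 100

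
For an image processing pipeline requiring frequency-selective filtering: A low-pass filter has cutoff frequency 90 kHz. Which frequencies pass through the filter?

A low-pass filter passes all frequencies below the cutoff frequency 90 kHz and attenuates higher frequencies.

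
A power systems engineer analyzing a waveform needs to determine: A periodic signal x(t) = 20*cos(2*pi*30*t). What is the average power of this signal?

Average power of A*cos(wt) is A^2/2.
P = 20^2 / 2 = 400/2 = 200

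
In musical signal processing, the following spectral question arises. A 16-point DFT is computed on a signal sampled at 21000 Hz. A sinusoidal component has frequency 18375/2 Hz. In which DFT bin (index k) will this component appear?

DFT frequency resolution = f_s/N = 21000/16 = 2625/2 Hz
Bin index k = f_signal / resolution = 18375/2 / 2625/2 = 7
The signal frequency 18375/2 Hz falls in DFT bin k = 7.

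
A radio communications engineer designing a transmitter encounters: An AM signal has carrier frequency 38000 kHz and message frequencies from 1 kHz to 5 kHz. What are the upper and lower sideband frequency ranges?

Upper sideband (USB) = fc + [fm_low, fm_high] = 38000 + [1, 5] = [38001, 38005] kHz
Lower sideband (LSB) = fc - [fm_high, fm_low] = 38000 - [5, 1] = [37995, 37999] kHz
Total occupied spectrum: 37995 kHz to 38005 kHz (plus carrier at 38000 kHz)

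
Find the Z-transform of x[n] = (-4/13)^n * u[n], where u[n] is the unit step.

The Z-transform of a^n * u[n] is z/(z-a) for |z| > |a|.
Here a = -4/13, so X(z) = z/(z - (-4/13)) = 13z/(13z + 4)
ROC: |z| > 4/13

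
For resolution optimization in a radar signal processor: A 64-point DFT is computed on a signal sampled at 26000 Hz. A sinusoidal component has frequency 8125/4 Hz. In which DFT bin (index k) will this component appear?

DFT frequency resolution = f_s/N = 26000/64 = 1625/4 Hz
Bin index k = f_signal / resolution = 8125/4 / 1625/4 = 5
The signal frequency 8125/4 Hz falls in DFT bin k = 5.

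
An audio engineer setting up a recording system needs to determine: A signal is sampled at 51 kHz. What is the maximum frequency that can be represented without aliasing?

The maximum frequency that can be represented without aliasing
is the Nyquist frequency: f_max = f_s / 2 = 51 kHz / 2 = 51/2 kHz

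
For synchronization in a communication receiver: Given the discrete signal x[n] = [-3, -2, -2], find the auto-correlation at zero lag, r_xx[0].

The auto-correlation at zero lag r_xx[0] equals the signal energy.
r_xx[0] = sum of x[n]^2 = (-3)^2 + (-2)^2 + (-2)^2
= 9 + 4 + 4 = 17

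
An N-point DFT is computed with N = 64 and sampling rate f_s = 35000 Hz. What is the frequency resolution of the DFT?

DFT frequency resolution = f_s / N
= 35000 / 64 = 4375/8 Hz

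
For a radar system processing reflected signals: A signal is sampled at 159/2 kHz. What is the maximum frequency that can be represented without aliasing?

The maximum frequency that can be represented without aliasing
is the Nyquist frequency: f_max = f_s / 2 = 159/2 kHz / 2 = 159/4 kHz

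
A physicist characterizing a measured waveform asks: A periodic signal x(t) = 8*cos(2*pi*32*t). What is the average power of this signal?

Average power of A*cos(wt) is A^2/2.
P = 8^2 / 2 = 64/2 = 32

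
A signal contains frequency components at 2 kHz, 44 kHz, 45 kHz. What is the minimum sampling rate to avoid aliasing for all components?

The highest frequency component is f_max = 45 kHz.
Nyquist rate = 2 * f_max = 2 * 45 kHz = 90 kHz.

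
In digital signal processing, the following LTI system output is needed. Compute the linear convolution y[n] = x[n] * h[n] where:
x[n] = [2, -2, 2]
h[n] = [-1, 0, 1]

y[n] = sum_k x[k]*h[n-k]. Output length = len(x) + len(h) - 1 = 3 + 3 - 1 = 5.
y[0] = 2*-1 = -2
y[1] = -2*-1 + 2*0 = 2
y[2] = 2*-1 + -2*0 + 2*1 = 0
y[3] = 2*0 + -2*1 = -2
y[4] = 2*1 = 2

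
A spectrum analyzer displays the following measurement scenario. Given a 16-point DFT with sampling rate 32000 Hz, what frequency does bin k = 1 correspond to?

The frequency of DFT bin k is: f_k = k * f_s / N
f_1 = 1 * 32000 / 16 = 2000 Hz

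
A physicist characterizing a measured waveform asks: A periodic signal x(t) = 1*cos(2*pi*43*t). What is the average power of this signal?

Average power of A*cos(wt) is A^2/2.
P = 1^2 / 2 = 1/2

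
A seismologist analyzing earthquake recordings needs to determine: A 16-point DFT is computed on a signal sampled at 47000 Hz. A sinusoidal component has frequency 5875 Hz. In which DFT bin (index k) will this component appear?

DFT frequency resolution = f_s/N = 47000/16 = 5875/2 Hz
Bin index k = f_signal / resolution = 5875 / 5875/2 = 2
The signal frequency 5875 Hz falls in DFT bin k = 2.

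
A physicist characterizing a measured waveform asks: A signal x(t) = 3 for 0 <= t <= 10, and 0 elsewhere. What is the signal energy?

Energy = integral of |x(t)|^2 dt over the signal duration
= 3^2 * 10 = 9 * 10 = 90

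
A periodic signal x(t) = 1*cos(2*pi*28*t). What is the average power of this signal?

Average power of A*cos(wt) is A^2/2.
P = 1^2 / 2 = 1/2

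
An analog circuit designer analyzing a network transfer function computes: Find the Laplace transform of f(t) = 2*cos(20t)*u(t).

Standard pair: cos(wt)*u(t) <-> s/(s^2+w^2)
With w = 20: L{2*cos(20t)*u(t)} = 2s/(s^2+400)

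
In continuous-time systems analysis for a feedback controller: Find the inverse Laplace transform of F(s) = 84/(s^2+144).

Standard pair: w/(s^2+w^2) <-> sin(wt)*u(t)
Recognize w^2 = 144, so w = 12; numerator 84 = 7*12.
f(t) = 7*sin(12t)*u(t)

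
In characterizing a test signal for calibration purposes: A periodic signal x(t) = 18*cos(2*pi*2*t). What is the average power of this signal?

Average power of A*cos(wt) is A^2/2.
P = 18^2 / 2 = 324/2 = 162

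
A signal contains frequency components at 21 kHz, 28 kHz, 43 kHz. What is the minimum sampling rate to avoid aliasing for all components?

The highest frequency component is f_max = 43 kHz.
Nyquist rate = 2 * f_max = 2 * 43 kHz = 86 kHz.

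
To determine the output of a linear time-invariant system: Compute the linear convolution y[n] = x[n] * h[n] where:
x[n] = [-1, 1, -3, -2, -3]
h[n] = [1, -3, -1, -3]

y[n] = sum_k x[k]*h[n-k]. Output length = len(x) + len(h) - 1 = 5 + 4 - 1 = 8.
y[0] = -1*1 = -1
y[1] = 1*1 + -1*-3 = 4
y[2] = -3*1 + 1*-3 + -1*-1 = -5
y[3] = -2*1 + -3*-3 + 1*-1 + -1*-3 = 9
y[4] = -3*1 + -2*-3 + -3*-1 + 1*-3 = 3
y[5] = -3*-3 + -2*-1 + -3*-3 = 20
y[6] = -3*-1 + -2*-3 = 9
y[7] = -3*-3 = 9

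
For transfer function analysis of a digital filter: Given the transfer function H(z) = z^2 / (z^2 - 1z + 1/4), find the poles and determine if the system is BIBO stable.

Poles are roots of the denominator: z^2 - 1z + 1/4 = 0.
Quadratic formula: z = [-(-1) +/- sqrt((-1)^2 - 4*(1/4))] / 2
Discriminant = 1 - 1 = 0; sqrt = 0.
z = (1 +/- 0) / 2 = 1/2 (repeated root).
|p1| = 1/2, |p2| = 1/2.
For BIBO stability, all poles must lie inside the unit circle (|p| < 1).
System is STABLE since both |p| < 1.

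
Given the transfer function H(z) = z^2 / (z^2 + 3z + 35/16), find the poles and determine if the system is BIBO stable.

Poles are roots of the denominator: z^2 + 3z + 35/16 = 0.
Quadratic formula: z = [-(3) +/- sqrt((3)^2 - 4*(35/16))] / 2
Discriminant = 9 - 35/4 = 1/4; sqrt = 1/2.
z = (-3 +/- 1/2) / 2 => z = -5/4 or z = -7/4.
|p1| = 7/4, |p2| = 5/4.
For BIBO stability, all poles must lie inside the unit circle (|p| < 1).
System is UNSTABLE since at least one |p| >= 1.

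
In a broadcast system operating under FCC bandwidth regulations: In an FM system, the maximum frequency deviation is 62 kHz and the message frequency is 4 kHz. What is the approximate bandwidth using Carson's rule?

Carson's rule: BW = 2*(delta_f + f_m)
= 2*(62 + 4) kHz = 132 kHz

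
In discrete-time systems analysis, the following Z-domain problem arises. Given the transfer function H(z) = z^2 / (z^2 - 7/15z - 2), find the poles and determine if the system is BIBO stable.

Poles are roots of the denominator: z^2 - 7/15z - 2 = 0.
Quadratic formula: z = [-(-7/15) +/- sqrt((-7/15)^2 - 4*(-2))] / 2
Discriminant = 49/225 + 8 = 1849/225; sqrt = 43/15.
z = (7/15 +/- 43/15) / 2 => z = 5/3 or z = -6/5.
|p1| = 5/3, |p2| = 6/5.
For BIBO stability, all poles must lie inside the unit circle (|p| < 1).
System is UNSTABLE since at least one |p| >= 1.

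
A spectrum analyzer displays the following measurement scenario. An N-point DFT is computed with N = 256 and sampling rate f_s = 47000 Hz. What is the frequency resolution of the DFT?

DFT frequency resolution = f_s / N
= 47000 / 256 = 5875/32 Hz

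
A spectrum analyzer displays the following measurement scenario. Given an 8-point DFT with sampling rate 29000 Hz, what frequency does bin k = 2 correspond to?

The frequency of DFT bin k is: f_k = k * f_s / N
f_2 = 2 * 29000 / 8 = 7250 Hz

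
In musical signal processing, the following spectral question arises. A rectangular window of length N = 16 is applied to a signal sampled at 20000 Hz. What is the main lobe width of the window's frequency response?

For a rectangular window of length N,
the main lobe width in frequency is 2*f_s/N.
= 2*20000/16 = 2500 Hz
This determines the minimum frequency separation for resolving two sinusoids.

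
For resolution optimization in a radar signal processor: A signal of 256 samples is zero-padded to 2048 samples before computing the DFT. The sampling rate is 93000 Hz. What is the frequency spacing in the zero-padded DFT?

Original DFT: N = 256, resolution = f_s/N = 93000/256 = 11625/32 Hz
Zero-padded DFT: N = 2048, resolution = f_s/N = 93000/2048 = 11625/256 Hz
Zero-padding interpolates the spectrum (finer frequency grid)
but does NOT improve the true spectral resolution (ability to resolve close frequencies).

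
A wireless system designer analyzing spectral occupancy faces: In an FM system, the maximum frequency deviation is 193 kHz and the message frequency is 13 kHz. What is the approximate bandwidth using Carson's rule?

Carson's rule: BW = 2*(delta_f + f_m)
= 2*(193 + 13) kHz = 412 kHz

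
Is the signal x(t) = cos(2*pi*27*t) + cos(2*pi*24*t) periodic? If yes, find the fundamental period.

f1 = 27 Hz, f2 = 24 Hz
Period T1 = 1/27, T2 = 1/24
Ratio T1/T2 = 24/27, which is rational.
The signal is periodic with fundamental period T = 1/GCD(27,24) = 1/3 s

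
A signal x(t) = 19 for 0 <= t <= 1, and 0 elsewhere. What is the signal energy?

Energy = integral of |x(t)|^2 dt over the signal duration
= 19^2 * 1 = 361 * 1 = 361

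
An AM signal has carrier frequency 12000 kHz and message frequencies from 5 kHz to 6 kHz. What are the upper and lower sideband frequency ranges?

Upper sideband (USB) = fc + [fm_low, fm_high] = 12000 + [5, 6] = [12005, 12006] kHz
Lower sideband (LSB) = fc - [fm_high, fm_low] = 12000 - [6, 5] = [11994, 11995] kHz
Total occupied spectrum: 11994 kHz to 12006 kHz (plus carrier at 12000 kHz)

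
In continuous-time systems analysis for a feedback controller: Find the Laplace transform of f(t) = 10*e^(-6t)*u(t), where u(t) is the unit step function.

Standard Laplace transform pair:
e^(-at)*u(t) <-> 1/(s+a)
With a = 6: L{10*e^(-6t)*u(t)} = 10/(s+6), ROC: Re(s) > -6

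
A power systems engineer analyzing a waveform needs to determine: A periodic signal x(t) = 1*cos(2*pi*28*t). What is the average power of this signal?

Average power of A*cos(wt) is A^2/2.
P = 1^2 / 2 = 1/2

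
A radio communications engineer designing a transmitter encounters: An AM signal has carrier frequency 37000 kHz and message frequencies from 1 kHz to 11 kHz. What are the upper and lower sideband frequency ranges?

Upper sideband (USB) = fc + [fm_low, fm_high] = 37000 + [1, 11] = [37001, 37011] kHz
Lower sideband (LSB) = fc - [fm_high, fm_low] = 37000 - [11, 1] = [36989, 36999] kHz
Total occupied spectrum: 36989 kHz to 37011 kHz (plus carrier at 37000 kHz)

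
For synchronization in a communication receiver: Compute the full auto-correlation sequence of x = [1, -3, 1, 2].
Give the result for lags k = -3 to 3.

r_xx[k] = sum_m x[m]*x[m+k], indexed from 0, for k = -3 to 3:
  r_xx[-3] = x[3]*x[0] = 2
  r_xx[-2] = x[2]*x[0] + x[3]*x[1] = -5
  r_xx[-1] = x[1]*x[0] + x[2]*x[1] + x[3]*x[2] = -4
  r_xx[0] = x[0]*x[0] + x[1]*x[1] + x[2]*x[2] + x[3]*x[3] = 15
  r_xx[1] = x[0]*x[1] + x[1]*x[2] + x[2]*x[3] = -4
  r_xx[2] = x[0]*x[2] + x[1]*x[3] = -5
  r_xx[3] = x[0]*x[3] = 2
r_xx = [2, -5, -4, 15, -4, -5, 2]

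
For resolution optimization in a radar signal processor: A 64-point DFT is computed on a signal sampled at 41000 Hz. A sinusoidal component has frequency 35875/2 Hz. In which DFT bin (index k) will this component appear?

DFT frequency resolution = f_s/N = 41000/64 = 5125/8 Hz
Bin index k = f_signal / resolution = 35875/2 / 5125/8 = 28
The signal frequency 35875/2 Hz falls in DFT bin k = 28.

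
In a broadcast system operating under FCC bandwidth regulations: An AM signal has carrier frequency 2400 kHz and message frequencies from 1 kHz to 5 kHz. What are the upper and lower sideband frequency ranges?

Upper sideband (USB) = fc + [fm_low, fm_high] = 2400 + [1, 5] = [2401, 2405] kHz
Lower sideband (LSB) = fc - [fm_high, fm_low] = 2400 - [5, 1] = [2395, 2399] kHz
Total occupied spectrum: 2395 kHz to 2405 kHz (plus carrier at 2400 kHz)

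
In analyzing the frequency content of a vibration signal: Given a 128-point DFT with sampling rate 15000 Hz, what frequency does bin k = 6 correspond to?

The frequency of DFT bin k is: f_k = k * f_s / N
f_6 = 6 * 15000 / 128 = 5625/8 Hz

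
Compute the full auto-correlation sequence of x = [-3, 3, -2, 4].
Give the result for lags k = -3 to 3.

r_xx[k] = sum_m x[m]*x[m+k], indexed from 0, for k = -3 to 3:
  r_xx[-3] = x[3]*x[0] = -12
  r_xx[-2] = x[2]*x[0] + x[3]*x[1] = 18
  r_xx[-1] = x[1]*x[0] + x[2]*x[1] + x[3]*x[2] = -23
  r_xx[0] = x[0]*x[0] + x[1]*x[1] + x[2]*x[2] + x[3]*x[3] = 38
  r_xx[1] = x[0]*x[1] + x[1]*x[2] + x[2]*x[3] = -23
  r_xx[2] = x[0]*x[2] + x[1]*x[3] = 18
  r_xx[3] = x[0]*x[3] = -12
r_xx = [-12, 18, -23, 38, -23, 18, -12]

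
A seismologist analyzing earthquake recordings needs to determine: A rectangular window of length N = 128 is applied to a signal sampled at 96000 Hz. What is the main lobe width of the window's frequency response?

For a rectangular window of length N,
the main lobe width in frequency is 2*f_s/N.
= 2*96000/128 = 1500 Hz
This determines the minimum frequency separation for resolving two sinusoids.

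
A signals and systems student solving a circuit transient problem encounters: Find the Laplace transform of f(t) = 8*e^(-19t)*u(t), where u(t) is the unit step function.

Standard Laplace transform pair:
e^(-at)*u(t) <-> 1/(s+a)
With a = 19: L{8*e^(-19t)*u(t)} = 8/(s+19), ROC: Re(s) > -19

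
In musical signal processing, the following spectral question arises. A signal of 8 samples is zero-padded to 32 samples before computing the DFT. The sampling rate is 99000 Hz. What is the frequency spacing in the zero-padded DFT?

Original DFT: N = 8, resolution = f_s/N = 99000/8 = 12375 Hz
Zero-padded DFT: N = 32, resolution = f_s/N = 99000/32 = 12375/4 Hz
Zero-padding interpolates the spectrum (finer frequency grid)
but does NOT improve the true spectral resolution (ability to resolve close frequencies).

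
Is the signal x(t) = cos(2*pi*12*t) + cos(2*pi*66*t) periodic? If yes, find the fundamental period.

f1 = 12 Hz, f2 = 66 Hz
Period T1 = 1/12, T2 = 1/66
Ratio T1/T2 = 66/12, which is rational.
The signal is periodic with fundamental period T = 1/GCD(12,66) = 1/6 s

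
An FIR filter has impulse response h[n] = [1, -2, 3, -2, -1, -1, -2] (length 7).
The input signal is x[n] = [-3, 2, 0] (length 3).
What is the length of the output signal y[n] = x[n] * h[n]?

For linear convolution, the output length is:
len(y) = len(x) + len(h) - 1 = 3 + 7 - 1 = 9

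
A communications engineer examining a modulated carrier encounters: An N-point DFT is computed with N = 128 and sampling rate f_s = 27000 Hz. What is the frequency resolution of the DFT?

DFT frequency resolution = f_s / N
= 27000 / 128 = 3375/16 Hz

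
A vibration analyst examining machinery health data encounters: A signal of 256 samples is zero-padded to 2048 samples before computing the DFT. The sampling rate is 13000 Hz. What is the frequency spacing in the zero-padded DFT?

Original DFT: N = 256, resolution = f_s/N = 13000/256 = 1625/32 Hz
Zero-padded DFT: N = 2048, resolution = f_s/N = 13000/2048 = 1625/256 Hz
Zero-padding interpolates the spectrum (finer frequency grid)
but does NOT improve the true spectral resolution (ability to resolve close frequencies).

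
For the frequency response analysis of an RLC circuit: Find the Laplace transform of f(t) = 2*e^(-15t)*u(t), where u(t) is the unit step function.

Standard Laplace transform pair:
e^(-at)*u(t) <-> 1/(s+a)
With a = 15: L{2*e^(-15t)*u(t)} = 2/(s+15), ROC: Re(s) > -15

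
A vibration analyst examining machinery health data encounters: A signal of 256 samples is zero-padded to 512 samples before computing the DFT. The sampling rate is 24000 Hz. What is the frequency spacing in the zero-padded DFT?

Original DFT: N = 256, resolution = f_s/N = 24000/256 = 375/4 Hz
Zero-padded DFT: N = 512, resolution = f_s/N = 24000/512 = 375/8 Hz
Zero-padding interpolates the spectrum (finer frequency grid)
but does NOT improve the true spectral resolution (ability to resolve close frequencies).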